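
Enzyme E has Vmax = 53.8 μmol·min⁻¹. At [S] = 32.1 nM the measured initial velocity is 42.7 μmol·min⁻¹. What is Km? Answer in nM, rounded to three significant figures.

v/Vmax = 42.7/53.8 = 0.7937 = [S]/(Km+[S]).
So Km + [S] = [S]/0.7937 = 40.44 nM, giving Km = 40.44 − 32.1 = 8.34 nM.

8.34 nM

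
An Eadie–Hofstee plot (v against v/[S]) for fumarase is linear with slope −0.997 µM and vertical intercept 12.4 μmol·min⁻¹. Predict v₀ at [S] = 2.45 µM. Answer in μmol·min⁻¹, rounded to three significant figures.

8.81 μmol·min⁻¹

In the Eadie–Hofstee form v = Vmax − Km·(v/[S]), the slope is −Km and the intercept is Vmax, so Km = 0.997 µM and Vmax = 12.4 μmol·min⁻¹.
v = 12.4 × 2.45/(0.997 + 2.45) = 8.81 μmol·min⁻¹.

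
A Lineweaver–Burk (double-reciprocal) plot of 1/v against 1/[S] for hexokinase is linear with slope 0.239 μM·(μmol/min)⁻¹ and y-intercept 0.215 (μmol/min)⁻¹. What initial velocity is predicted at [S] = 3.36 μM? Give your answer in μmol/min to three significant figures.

3.49 μmol/min

The y-intercept is 1/Vmax, so Vmax = 1/0.215 = 4.65 μmol/min.
The slope is Km/Vmax, so Km = 0.239 × 4.65 = 1.11 μM.
Then v = 4.65 × 3.36/(1.11 + 3.36) = 3.49 μmol/min.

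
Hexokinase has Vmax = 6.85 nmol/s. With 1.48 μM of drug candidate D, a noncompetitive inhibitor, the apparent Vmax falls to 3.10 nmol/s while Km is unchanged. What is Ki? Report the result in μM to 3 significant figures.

Noncompetitive: Vmax,app = Vmax/α with α = 1 + [I]/Ki.
α = Vmax/Vmax,app = 6.85/3.10 = 2.210.
Since α = 1 + [I]/Ki, [I]/Ki = 2.210 − 1 = 1.210 and Ki = 1.48/1.210 = 1.22 μM.

1.22 μM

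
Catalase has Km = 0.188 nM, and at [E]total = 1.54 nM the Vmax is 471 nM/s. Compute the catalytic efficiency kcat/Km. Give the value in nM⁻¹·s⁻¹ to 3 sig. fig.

1630 nM⁻¹·s⁻¹

kcat = Vmax/[E]total = 471/1.54 = 306 s⁻¹.
kcat/Km = 306/0.188 = 1630 nM⁻¹·s⁻¹.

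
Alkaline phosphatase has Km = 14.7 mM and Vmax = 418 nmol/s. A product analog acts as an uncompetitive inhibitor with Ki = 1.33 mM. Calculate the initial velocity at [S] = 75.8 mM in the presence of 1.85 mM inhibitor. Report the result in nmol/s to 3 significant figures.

162 nmol/s

α = 1 + [I]/Ki = 1 + 1.85/1.33 = 2.391.
For an uncompetitive inhibitor, both parameters are divided by α, giving Vmax/α and Km/α: Km,app = 6.15 mM, Vmax,app = 175 nmol/s.
v = Vmax,app·[S]/(Km,app + [S]) = 175 × 75.8/(6.15 + 75.8) = 162 nmol/s.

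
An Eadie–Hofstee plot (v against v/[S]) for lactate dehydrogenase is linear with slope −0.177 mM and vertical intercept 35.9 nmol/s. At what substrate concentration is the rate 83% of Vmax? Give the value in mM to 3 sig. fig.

0.864 mM

The Eadie–Hofstee slope gives Km = 0.177 mM (slope = −Km).
v/Vmax = [S]/(Km+[S]) = 0.83 ⇒ [S] = Km·0.83/(1−0.83) = 0.177 × 4.882 = 0.864 mM.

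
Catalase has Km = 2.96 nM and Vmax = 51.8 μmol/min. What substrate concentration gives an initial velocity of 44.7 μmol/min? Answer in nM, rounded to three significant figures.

Rearranging v = Vmax[S]/(Km+[S]) gives [S] = Km·v/(Vmax − v).
[S] = 2.96 × 44.7 / (51.8 − 44.7) = 132.3/7.100 = 18.6 nM.

18.6 nM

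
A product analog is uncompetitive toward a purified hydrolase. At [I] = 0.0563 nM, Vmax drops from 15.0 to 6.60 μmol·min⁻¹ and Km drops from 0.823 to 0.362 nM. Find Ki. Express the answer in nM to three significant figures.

Uncompetitive: Vmax,app = Vmax/α (and Km,app = Km/α) with α = 1 + [I]/Ki.
α = Vmax/Vmax,app = 15.0/6.60 = 2.273.
Ki = [I]/(α − 1) = 0.0563/1.273 = 0.0442 nM.

0.0442 nM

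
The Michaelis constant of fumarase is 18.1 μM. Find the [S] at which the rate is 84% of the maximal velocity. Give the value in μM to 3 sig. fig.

v/Vmax = [S]/(Km+[S]) = 0.84, so [S] = Km·0.84/(1 − 0.84) = 18.1 × 5.250.
[S] = 95.0 μM.

95.0 μM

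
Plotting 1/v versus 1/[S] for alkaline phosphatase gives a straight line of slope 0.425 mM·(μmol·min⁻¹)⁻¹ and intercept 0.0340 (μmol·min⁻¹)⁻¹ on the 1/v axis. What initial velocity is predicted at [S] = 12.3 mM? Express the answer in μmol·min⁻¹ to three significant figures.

The y-intercept is 1/Vmax, so Vmax = 1/0.0340 = 29.4 μmol·min⁻¹.
The slope is Km/Vmax, so Km = 0.425 × 29.4 = 12.5 mM.
Then v = 29.4 × 12.3/(12.5 + 12.3) = 14.6 μmol·min⁻¹.

14.6 μmol·min⁻¹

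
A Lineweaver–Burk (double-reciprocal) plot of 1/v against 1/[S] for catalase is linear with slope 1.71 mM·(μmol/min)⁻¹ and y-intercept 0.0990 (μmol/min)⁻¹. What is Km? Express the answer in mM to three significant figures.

y-intercept = 1/Vmax ⇒ Vmax = 10.1 μmol/min; slope = Km/Vmax ⇒ Km = slope × Vmax.
Km = 1.71 × 10.1 = 17.3 mM.

17.3 mM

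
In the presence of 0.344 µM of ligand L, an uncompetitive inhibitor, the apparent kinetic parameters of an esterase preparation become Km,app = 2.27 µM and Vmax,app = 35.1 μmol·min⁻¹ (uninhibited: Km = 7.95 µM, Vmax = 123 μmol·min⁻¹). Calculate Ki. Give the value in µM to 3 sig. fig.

0.137 µM

Uncompetitive: Vmax,app = Vmax/α (and Km,app = Km/α) with α = 1 + [I]/Ki.
α = Vmax/Vmax,app = 123/35.1 = 3.504.
Since α = 1 + [I]/Ki, [I]/Ki = 3.504 − 1 = 2.504 and Ki = 0.344/2.504 = 0.137 µM.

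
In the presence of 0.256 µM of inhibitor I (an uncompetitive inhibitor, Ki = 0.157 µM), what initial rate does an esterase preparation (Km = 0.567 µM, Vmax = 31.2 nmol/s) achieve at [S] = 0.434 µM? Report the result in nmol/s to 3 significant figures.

7.92 nmol/s

α = 1 + [I]/Ki = 1 + 0.256/0.157 = 2.631.
For an uncompetitive inhibitor, both parameters are divided by α, giving Vmax/α and Km/α: Km,app = 0.216 µM, Vmax,app = 11.9 nmol/s.
v = Vmax,app·[S]/(Km,app + [S]) = 11.9 × 0.434/(0.216 + 0.434) = 7.92 nmol/s.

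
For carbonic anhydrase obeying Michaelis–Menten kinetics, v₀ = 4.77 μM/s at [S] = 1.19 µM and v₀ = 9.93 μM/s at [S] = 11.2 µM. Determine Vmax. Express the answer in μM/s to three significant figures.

11.4 μM/s

From v = Vmax[S]/(Km+[S]), each point gives Vmax = v(Km+[S])/[S].
Equating: 4.77(Km+1.19)/1.19 = 9.93(Km+11.2)/11.2.
4.008·Km + 4.77 = 0.8866·Km + 9.93, so (4.008 − 0.8866)·Km = 9.93 − 4.77.
Km = 5.160/3.122 = 1.65 µM; then Vmax = 4.77(1.65+1.19)/1.19 = 11.4 μM/s.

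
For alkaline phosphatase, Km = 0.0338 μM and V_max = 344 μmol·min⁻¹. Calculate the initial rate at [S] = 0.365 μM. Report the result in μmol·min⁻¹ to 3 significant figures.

[S]/(Km+[S]) = 0.365/0.3988 = 0.9152, the fractional saturation.
v = 0.9152 × Vmax = 0.9152 × 344 = 315 μmol·min⁻¹.

315 μmol·min⁻¹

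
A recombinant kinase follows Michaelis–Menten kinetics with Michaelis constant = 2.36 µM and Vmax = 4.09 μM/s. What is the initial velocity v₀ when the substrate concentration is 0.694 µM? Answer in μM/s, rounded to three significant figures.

0.929 μM/s

v = Vmax·[S]/(Km + [S]) = 4.09 × 0.694 / (2.36 + 0.694)
  = 2.838 / 3.054 = 0.929 μM/s.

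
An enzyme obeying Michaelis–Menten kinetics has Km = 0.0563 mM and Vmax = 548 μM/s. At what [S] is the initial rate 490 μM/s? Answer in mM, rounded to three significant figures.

Rearranging v = Vmax[S]/(Km+[S]) gives [S] = Km·v/(Vmax − v).
[S] = 0.0563 × 490 / (548 − 490) = 27.59/58.00 = 0.476 mM.

0.476 mM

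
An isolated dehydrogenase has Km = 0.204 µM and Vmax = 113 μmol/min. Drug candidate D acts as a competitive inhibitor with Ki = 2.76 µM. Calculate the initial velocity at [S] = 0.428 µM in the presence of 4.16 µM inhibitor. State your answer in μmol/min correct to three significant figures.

α = 1 + [I]/Ki = 1 + 4.16/2.76 = 2.507.
For a competitive inhibitor, Vmax is unchanged and the apparent Km becomes α·Km: Km,app = 0.511 µM, Vmax,app = 113 μmol/min.
v = Vmax,app·[S]/(Km,app + [S]) = 113 × 0.428/(0.511 + 0.428) = 51.5 μmol/min.

51.5 μmol/min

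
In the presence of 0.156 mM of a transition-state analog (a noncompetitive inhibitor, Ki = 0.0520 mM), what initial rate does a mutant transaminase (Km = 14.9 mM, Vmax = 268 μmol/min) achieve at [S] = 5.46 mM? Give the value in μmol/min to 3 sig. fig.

18.0 μmol/min

With α = 1 + [I]/Ki = 1 + 0.156/0.0520 = 4.000, the noncompetitive rate law is v = (Vmax/α)·[S] / (Km + [S]).
v = (268/4.000)×5.46 / (14.9 + 5.46) = 365.8/20.36 = 18.0 μmol/min.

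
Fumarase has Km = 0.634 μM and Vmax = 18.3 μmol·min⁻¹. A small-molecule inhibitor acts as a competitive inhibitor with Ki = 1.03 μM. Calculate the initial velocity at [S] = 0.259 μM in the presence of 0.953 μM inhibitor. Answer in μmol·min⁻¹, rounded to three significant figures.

With α = 1 + [I]/Ki = 1 + 0.953/1.03 = 1.925, the competitive rate law is v = Vmax[S] / (αKm + [S]).
v = 18.3×0.259 / (1.925×0.634 + 0.259) = 4.740/1.480 = 3.20 μmol·min⁻¹.

3.20 μmol·min⁻¹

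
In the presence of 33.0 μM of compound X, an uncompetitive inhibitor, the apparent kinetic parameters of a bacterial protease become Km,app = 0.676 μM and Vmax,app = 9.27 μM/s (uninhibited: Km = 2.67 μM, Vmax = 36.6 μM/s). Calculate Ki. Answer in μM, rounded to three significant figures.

Uncompetitive: Vmax,app = Vmax/α (and Km,app = Km/α) with α = 1 + [I]/Ki.
α = Vmax/Vmax,app = 36.6/9.27 = 3.948.
Since α = 1 + [I]/Ki, [I]/Ki = 3.948 − 1 = 2.948 and Ki = 33.0/2.948 = 11.2 μM.

11.2 μM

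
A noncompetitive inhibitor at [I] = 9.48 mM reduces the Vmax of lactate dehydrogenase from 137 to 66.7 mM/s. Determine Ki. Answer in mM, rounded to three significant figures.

8.99 mM

Noncompetitive: Vmax,app = Vmax/α with α = 1 + [I]/Ki.
α = Vmax/Vmax,app = 137/66.7 = 2.054.
Since α = 1 + [I]/Ki, [I]/Ki = 2.054 − 1 = 1.054 and Ki = 9.48/1.054 = 8.99 mM.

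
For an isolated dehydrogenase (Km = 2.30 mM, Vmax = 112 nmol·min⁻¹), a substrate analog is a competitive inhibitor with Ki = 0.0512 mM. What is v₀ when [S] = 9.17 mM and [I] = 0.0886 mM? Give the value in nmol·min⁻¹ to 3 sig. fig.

With α = 1 + [I]/Ki = 1 + 0.0886/0.0512 = 2.730, the competitive rate law is v = Vmax[S] / (αKm + [S]).
v = 112×9.17 / (2.730×2.30 + 9.17) = 1027/15.45 = 66.5 nmol·min⁻¹.

66.5 nmol·min⁻¹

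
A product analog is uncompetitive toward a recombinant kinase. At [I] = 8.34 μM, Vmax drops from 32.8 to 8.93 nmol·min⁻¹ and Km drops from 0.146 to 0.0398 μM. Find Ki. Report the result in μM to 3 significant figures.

Uncompetitive: Vmax,app = Vmax/α (and Km,app = Km/α) with α = 1 + [I]/Ki.
α = Vmax/Vmax,app = 32.8/8.93 = 3.673.
Ki = [I]/(α − 1) = 8.34/2.673 = 3.12 μM.

3.12 μM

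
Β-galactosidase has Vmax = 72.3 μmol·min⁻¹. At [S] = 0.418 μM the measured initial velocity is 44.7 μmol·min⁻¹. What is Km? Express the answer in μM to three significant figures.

0.258 μM

v/Vmax = 44.7/72.3 = 0.6183 = [S]/(Km+[S]).
So Km + [S] = [S]/0.6183 = 0.6761 μM, giving Km = 0.6761 − 0.418 = 0.258 μM.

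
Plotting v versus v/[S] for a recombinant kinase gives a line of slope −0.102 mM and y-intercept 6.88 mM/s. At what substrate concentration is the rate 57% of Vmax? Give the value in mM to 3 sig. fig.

0.135 mM

The Eadie–Hofstee slope gives Km = 0.102 mM (slope = −Km).
v/Vmax = [S]/(Km+[S]) = 0.57 ⇒ [S] = Km·0.57/(1−0.57) = 0.102 × 1.326 = 0.135 mM.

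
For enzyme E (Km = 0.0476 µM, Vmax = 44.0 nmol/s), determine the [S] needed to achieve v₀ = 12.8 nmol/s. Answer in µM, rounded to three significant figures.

0.0195 µM

The required fractional saturation is v/Vmax = 12.8/44.0 = 0.2909.
Then [S]/(Km+[S]) = 0.2909 ⇒ [S] = 0.0476 × 0.2909/(1 − 0.2909) = 0.0195 µM.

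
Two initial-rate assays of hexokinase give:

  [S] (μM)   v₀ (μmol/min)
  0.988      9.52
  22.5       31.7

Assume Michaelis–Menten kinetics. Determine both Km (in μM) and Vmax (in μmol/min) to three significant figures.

Km = 2.70 μM; Vmax = 35.5 μmol/min

From v = Vmax[S]/(Km+[S]), each point gives Vmax = v(Km+[S])/[S].
Equating: 9.52(Km+0.988)/0.988 = 31.7(Km+22.5)/22.5.
9.636·Km + 9.52 = 1.409·Km + 31.7, so (9.636 − 1.409)·Km = 31.7 − 9.52.
Km = 22.18/8.227 = 2.70 μM; then Vmax = 9.52(2.70+0.988)/0.988 = 35.5 μmol/min.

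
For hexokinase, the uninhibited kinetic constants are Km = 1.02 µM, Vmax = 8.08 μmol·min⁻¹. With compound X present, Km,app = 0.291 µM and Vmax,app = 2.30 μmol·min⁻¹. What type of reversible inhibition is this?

uncompetitive

Both Km and Vmax decrease by the same factor (~3.51-fold) — characteristic of uncompetitive inhibition.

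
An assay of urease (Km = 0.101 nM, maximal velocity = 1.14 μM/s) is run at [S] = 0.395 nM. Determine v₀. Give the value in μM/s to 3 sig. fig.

0.908 μM/s

[S]/(Km+[S]) = 0.395/0.4960 = 0.7964, the fractional saturation.
v = 0.7964 × Vmax = 0.7964 × 1.14 = 0.908 μM/s.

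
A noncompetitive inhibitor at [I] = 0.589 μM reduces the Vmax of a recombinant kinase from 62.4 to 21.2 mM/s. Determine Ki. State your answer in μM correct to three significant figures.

0.303 μM

Noncompetitive: Vmax,app = Vmax/α with α = 1 + [I]/Ki.
α = Vmax/Vmax,app = 62.4/21.2 = 2.943.
Since α = 1 + [I]/Ki, [I]/Ki = 2.943 − 1 = 1.943 and Ki = 0.589/1.943 = 0.303 μM.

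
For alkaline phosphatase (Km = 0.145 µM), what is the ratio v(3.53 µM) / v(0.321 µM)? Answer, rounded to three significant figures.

1.39

Since Vmax cancels, v₂/v₁ = [S]₂(Km+[S]₁) / [S]₁(Km+[S]₂).
= 3.53×(0.145+0.321) / (0.321×(0.145+3.53)) = 1.645/1.180 = 1.39.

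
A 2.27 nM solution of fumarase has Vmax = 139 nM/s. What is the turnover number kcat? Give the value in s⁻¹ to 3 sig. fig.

kcat = Vmax/[E]total = 139 nM/s / 2.27 nM = 61.2 s⁻¹.

61.2 s⁻¹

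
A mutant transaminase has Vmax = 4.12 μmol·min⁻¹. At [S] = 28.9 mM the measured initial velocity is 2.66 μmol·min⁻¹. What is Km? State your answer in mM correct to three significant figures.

From v = Vmax[S]/(Km+[S]), Km = [S](Vmax − v)/v.
Km = 28.9 × (4.12 − 2.66) / 2.66 = 42.19/2.66 = 15.9 mM.

15.9 mM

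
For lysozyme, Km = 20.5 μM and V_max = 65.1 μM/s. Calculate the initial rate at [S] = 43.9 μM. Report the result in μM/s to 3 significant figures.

[S]/(Km+[S]) = 43.9/64.40 = 0.6817, the fractional saturation.
v = 0.6817 × Vmax = 0.6817 × 65.1 = 44.4 μM/s.

44.4 μM/s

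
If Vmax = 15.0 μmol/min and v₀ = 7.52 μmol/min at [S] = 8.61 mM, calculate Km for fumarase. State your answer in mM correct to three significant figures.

8.56 mM

From v = Vmax[S]/(Km+[S]), Km = [S](Vmax − v)/v.
Km = 8.61 × (15.0 − 7.52) / 7.52 = 64.40/7.52 = 8.56 mM.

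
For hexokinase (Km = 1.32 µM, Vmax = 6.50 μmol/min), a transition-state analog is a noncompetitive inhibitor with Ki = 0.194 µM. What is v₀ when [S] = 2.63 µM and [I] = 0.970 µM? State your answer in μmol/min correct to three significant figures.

With α = 1 + [I]/Ki = 1 + 0.970/0.194 = 6.000, the noncompetitive rate law is v = (Vmax/α)·[S] / (Km + [S]).
v = (6.50/6.000)×2.63 / (1.32 + 2.63) = 2.849/3.950 = 0.721 μmol/min.

0.721 μmol/min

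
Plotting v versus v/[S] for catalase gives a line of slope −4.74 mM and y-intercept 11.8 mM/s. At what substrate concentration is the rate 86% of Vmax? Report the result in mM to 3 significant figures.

The Eadie–Hofstee slope gives Km = 4.74 mM (slope = −Km).
v/Vmax = [S]/(Km+[S]) = 0.86 ⇒ [S] = Km·0.86/(1−0.86) = 4.74 × 6.143 = 29.1 mM.

29.1 mM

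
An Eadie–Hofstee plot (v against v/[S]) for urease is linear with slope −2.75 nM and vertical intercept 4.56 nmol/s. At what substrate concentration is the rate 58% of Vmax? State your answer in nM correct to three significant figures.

3.80 nM

The Eadie–Hofstee slope gives Km = 2.75 nM (slope = −Km).
v/Vmax = [S]/(Km+[S]) = 0.58 ⇒ [S] = Km·0.58/(1−0.58) = 2.75 × 1.381 = 3.80 nM.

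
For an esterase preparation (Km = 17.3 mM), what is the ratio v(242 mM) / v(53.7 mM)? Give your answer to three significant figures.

The fractional saturations are [S]/(Km+[S]) = 53.7/71.00 = 0.7563 and 242/259.3 = 0.9333.
v₂/v₁ is just their ratio: 0.9333/0.7563 = 1.23.

1.23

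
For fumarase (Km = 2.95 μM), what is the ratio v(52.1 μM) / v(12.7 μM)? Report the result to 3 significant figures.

1.17

The fractional saturations are [S]/(Km+[S]) = 12.7/15.65 = 0.8115 and 52.1/55.05 = 0.9464.
v₂/v₁ is just their ratio: 0.9464/0.8115 = 1.17.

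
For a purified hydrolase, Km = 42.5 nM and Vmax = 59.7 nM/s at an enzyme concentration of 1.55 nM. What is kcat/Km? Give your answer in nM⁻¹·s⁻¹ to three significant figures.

0.906 nM⁻¹·s⁻¹

kcat = Vmax/[E]total = 59.7/1.55 = 38.5 s⁻¹.
kcat/Km = 38.5/42.5 = 0.906 nM⁻¹·s⁻¹.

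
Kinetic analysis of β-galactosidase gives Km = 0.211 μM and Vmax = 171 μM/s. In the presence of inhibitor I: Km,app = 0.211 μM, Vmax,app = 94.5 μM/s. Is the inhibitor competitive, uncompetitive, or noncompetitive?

Vmax decreases (171 → 94.5 μM/s) while Km is unchanged — pure noncompetitive inhibition.

noncompetitive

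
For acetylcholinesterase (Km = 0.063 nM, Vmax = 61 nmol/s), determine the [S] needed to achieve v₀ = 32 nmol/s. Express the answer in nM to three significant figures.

0.0695 nM

The required fractional saturation is v/Vmax = 32/61 = 0.5246.
Then [S]/(Km+[S]) = 0.5246 ⇒ [S] = 0.063 × 0.5246/(1 − 0.5246) = 0.0695 nM.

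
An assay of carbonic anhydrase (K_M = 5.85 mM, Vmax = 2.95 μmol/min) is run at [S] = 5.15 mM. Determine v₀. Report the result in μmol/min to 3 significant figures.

1.38 μmol/min

[S]/(Km+[S]) = 5.15/11.00 = 0.4682, the fractional saturation.
v = 0.4682 × Vmax = 0.4682 × 2.95 = 1.38 μmol/min.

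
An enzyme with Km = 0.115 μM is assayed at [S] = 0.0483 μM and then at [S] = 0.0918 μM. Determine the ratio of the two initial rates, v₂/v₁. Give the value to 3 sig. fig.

Since Vmax cancels, v₂/v₁ = [S]₂(Km+[S]₁) / [S]₁(Km+[S]₂).
= 0.0918×(0.115+0.0483) / (0.0483×(0.115+0.0918)) = 0.01499/0.009988 = 1.50.

1.50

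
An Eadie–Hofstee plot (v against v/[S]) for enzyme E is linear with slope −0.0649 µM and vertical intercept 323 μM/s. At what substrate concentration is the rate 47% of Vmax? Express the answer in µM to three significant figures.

0.0576 µM

The Eadie–Hofstee slope gives Km = 0.0649 µM (slope = −Km).
v/Vmax = [S]/(Km+[S]) = 0.47 ⇒ [S] = Km·0.47/(1−0.47) = 0.0649 × 0.8868 = 0.0576 µM.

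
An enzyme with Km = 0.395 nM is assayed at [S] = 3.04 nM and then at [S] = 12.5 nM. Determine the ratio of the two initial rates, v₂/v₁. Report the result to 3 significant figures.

The fractional saturations are [S]/(Km+[S]) = 3.04/3.435 = 0.8850 and 12.5/12.90 = 0.9694.
v₂/v₁ is just their ratio: 0.9694/0.8850 = 1.10.

1.10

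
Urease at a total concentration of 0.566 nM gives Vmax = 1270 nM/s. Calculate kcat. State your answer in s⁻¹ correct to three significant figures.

kcat = Vmax/[E]total = 1270 nM/s / 0.566 nM = 2240 s⁻¹.

2240 s⁻¹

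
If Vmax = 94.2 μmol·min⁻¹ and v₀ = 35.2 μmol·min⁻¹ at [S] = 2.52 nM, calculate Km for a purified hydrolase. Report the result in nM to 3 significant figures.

v/Vmax = 35.2/94.2 = 0.3737 = [S]/(Km+[S]).
So Km + [S] = [S]/0.3737 = 6.744 nM, giving Km = 6.744 − 2.52 = 4.22 nM.

4.22 nM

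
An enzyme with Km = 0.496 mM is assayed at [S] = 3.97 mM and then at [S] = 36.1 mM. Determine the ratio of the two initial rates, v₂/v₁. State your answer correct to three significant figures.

The fractional saturations are [S]/(Km+[S]) = 3.97/4.466 = 0.8889 and 36.1/36.60 = 0.9864.
v₂/v₁ is just their ratio: 0.9864/0.8889 = 1.11.

1.11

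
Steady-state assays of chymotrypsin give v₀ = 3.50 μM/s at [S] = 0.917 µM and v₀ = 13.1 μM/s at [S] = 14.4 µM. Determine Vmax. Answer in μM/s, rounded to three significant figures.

From v = Vmax[S]/(Km+[S]), each point gives Vmax = v(Km+[S])/[S].
Equating: 3.50(Km+0.917)/0.917 = 13.1(Km+14.4)/14.4.
3.817·Km + 3.50 = 0.9097·Km + 13.1, so (3.817 − 0.9097)·Km = 13.1 − 3.50.
Km = 9.600/2.907 = 3.30 µM; then Vmax = 3.50(3.30+0.917)/0.917 = 16.1 μM/s.

16.1 μM/s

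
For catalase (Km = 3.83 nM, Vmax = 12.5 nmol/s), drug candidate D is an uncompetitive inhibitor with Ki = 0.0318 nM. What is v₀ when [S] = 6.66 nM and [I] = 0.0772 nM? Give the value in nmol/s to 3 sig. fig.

3.12 nmol/s

With α = 1 + [I]/Ki = 1 + 0.0772/0.0318 = 3.428, the uncompetitive rate law is v = (Vmax/α)·[S] / (Km/α + [S]).
v = (12.5/3.428)×6.66 / (3.83/3.428 + 6.66) = 24.29/7.777 = 3.12 nmol/s.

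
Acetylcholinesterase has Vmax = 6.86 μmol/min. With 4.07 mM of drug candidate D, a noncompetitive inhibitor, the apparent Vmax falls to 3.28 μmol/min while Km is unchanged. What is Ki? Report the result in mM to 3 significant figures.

3.73 mM

Noncompetitive: Vmax,app = Vmax/α with α = 1 + [I]/Ki.
α = Vmax/Vmax,app = 6.86/3.28 = 2.091.
Since α = 1 + [I]/Ki, [I]/Ki = 2.091 − 1 = 1.091 and Ki = 4.07/1.091 = 3.73 mM.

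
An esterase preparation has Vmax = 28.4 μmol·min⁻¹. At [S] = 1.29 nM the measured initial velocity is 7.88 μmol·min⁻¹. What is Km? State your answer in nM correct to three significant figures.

v/Vmax = 7.88/28.4 = 0.2775 = [S]/(Km+[S]).
So Km + [S] = [S]/0.2775 = 4.649 nM, giving Km = 4.649 − 1.29 = 3.36 nM.

3.36 nM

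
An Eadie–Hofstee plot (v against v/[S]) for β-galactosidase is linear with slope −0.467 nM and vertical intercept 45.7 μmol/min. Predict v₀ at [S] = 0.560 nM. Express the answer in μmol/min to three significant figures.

24.9 μmol/min

In the Eadie–Hofstee form v = Vmax − Km·(v/[S]), the slope is −Km and the intercept is Vmax, so Km = 0.467 nM and Vmax = 45.7 μmol/min.
v = 45.7 × 0.560/(0.467 + 0.560) = 24.9 μmol/min.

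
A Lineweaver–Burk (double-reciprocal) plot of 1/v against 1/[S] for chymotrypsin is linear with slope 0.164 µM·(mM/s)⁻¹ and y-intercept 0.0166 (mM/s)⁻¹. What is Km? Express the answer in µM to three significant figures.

9.88 µM

y-intercept = 1/Vmax ⇒ Vmax = 60.2 mM/s; slope = Km/Vmax ⇒ Km = slope × Vmax.
Km = 0.164 × 60.2 = 9.88 µM.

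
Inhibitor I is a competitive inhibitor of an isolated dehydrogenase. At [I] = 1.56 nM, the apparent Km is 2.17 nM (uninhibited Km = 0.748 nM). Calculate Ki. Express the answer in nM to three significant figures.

Competitive: Km,app = α·Km with α = 1 + [I]/Ki.
α = Km,app/Km = 2.17/0.748 = 2.901.
Ki = [I]/(α − 1) = 1.56/1.901 = 0.821 nM.

0.821 nM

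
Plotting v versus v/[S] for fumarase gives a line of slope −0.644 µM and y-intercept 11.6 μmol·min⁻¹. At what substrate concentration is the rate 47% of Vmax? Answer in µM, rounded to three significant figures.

The Eadie–Hofstee slope gives Km = 0.644 µM (slope = −Km).
v/Vmax = [S]/(Km+[S]) = 0.47 ⇒ [S] = Km·0.47/(1−0.47) = 0.644 × 0.8868 = 0.571 µM.

0.571 µM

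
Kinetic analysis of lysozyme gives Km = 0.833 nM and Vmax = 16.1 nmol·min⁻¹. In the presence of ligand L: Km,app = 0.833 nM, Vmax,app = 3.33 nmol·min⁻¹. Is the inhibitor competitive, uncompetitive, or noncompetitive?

noncompetitive

Vmax decreases (16.1 → 3.33 nmol·min⁻¹) while Km is unchanged — pure noncompetitive inhibition.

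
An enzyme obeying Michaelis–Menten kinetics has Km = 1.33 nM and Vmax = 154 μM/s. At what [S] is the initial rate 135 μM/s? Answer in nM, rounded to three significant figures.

9.45 nM

The required fractional saturation is v/Vmax = 135/154 = 0.8766.
Then [S]/(Km+[S]) = 0.8766 ⇒ [S] = 1.33 × 0.8766/(1 − 0.8766) = 9.45 nM.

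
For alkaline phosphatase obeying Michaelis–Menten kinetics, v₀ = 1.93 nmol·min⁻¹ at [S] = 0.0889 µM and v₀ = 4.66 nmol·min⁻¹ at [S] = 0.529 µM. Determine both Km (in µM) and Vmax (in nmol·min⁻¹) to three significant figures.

Km = 0.212 µM; Vmax = 6.52 nmol·min⁻¹

From v = Vmax[S]/(Km+[S]), each point gives Vmax = v(Km+[S])/[S].
Equating: 1.93(Km+0.0889)/0.0889 = 4.66(Km+0.529)/0.529.
21.71·Km + 1.93 = 8.809·Km + 4.66, so (21.71 − 8.809)·Km = 4.66 − 1.93.
Km = 2.730/12.90 = 0.212 µM; then Vmax = 1.93(0.212+0.0889)/0.0889 = 6.52 nmol·min⁻¹.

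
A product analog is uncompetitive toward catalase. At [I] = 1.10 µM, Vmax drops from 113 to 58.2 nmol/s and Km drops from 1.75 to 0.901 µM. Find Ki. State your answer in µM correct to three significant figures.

Uncompetitive: Vmax,app = Vmax/α (and Km,app = Km/α) with α = 1 + [I]/Ki.
α = Vmax/Vmax,app = 113/58.2 = 1.942.
Ki = [I]/(α − 1) = 1.10/0.9416 = 1.17 µM.

1.17 µM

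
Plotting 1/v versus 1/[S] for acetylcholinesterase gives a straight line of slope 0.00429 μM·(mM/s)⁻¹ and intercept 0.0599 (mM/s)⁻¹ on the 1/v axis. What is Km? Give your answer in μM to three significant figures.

y-intercept = 1/Vmax ⇒ Vmax = 16.7 mM/s; slope = Km/Vmax ⇒ Km = slope × Vmax.
Km = 0.00429 × 16.7 = 0.0716 μM.

0.0716 μM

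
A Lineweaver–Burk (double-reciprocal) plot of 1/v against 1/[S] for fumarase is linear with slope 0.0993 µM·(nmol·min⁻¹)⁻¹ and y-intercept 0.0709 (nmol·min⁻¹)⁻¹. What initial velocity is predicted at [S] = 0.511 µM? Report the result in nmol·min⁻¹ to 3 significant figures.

3.77 nmol·min⁻¹

The y-intercept is 1/Vmax, so Vmax = 1/0.0709 = 14.1 nmol·min⁻¹.
The slope is Km/Vmax, so Km = 0.0993 × 14.1 = 1.40 µM.
Then v = 14.1 × 0.511/(1.40 + 0.511) = 3.77 nmol·min⁻¹.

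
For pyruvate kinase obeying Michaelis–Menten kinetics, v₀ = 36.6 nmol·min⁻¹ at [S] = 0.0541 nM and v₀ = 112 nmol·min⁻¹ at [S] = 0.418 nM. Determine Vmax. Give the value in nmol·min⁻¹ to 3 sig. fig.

161 nmol·min⁻¹

In reciprocal form, 1/v = (Km/Vmax)·(1/[S]) + 1/Vmax. The two points give (1/[S], 1/v) = (18.48, 0.02732) and (2.392, 0.008929).
Slope = (0.02732 − 0.008929)/(18.48 − 2.392) = 0.001143; intercept = 0.02732 − 0.001143×18.48 = 0.006194.
Vmax = 1/intercept = 161 nmol·min⁻¹; Km = slope × Vmax = 0.001143 × 161 = 0.185 nM.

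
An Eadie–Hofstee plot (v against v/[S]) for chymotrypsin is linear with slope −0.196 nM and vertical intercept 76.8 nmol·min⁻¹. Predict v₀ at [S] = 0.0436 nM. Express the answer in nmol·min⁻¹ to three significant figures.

In the Eadie–Hofstee form v = Vmax − Km·(v/[S]), the slope is −Km and the intercept is Vmax, so Km = 0.196 nM and Vmax = 76.8 nmol·min⁻¹.
v = 76.8 × 0.0436/(0.196 + 0.0436) = 14.0 nmol·min⁻¹.

14.0 nmol·min⁻¹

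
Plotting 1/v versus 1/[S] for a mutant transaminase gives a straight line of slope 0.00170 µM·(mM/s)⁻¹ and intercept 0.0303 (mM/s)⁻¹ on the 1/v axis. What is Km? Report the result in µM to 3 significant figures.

0.0561 µM

y-intercept = 1/Vmax ⇒ Vmax = 33.0 mM/s; slope = Km/Vmax ⇒ Km = slope × Vmax.
Km = 0.00170 × 33.0 = 0.0561 µM.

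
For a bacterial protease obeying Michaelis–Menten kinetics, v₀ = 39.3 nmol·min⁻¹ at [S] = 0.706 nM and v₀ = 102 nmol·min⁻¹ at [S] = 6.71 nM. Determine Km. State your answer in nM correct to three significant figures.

1.55 nM

From v = Vmax[S]/(Km+[S]), each point gives Vmax = v(Km+[S])/[S].
Equating: 39.3(Km+0.706)/0.706 = 102(Km+6.71)/6.71.
55.67·Km + 39.3 = 15.20·Km + 102, so (55.67 − 15.20)·Km = 102 − 39.3.
Km = 62.70/40.46 = 1.55 nM; then Vmax = 39.3(1.55+0.706)/0.706 = 126 nmol·min⁻¹.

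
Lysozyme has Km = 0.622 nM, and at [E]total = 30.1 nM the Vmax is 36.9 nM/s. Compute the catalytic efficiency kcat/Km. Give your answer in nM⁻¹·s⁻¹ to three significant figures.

kcat = Vmax/[E]total = 36.9/30.1 = 1.23 s⁻¹.
kcat/Km = 1.23/0.622 = 1.97 nM⁻¹·s⁻¹.

1.97 nM⁻¹·s⁻¹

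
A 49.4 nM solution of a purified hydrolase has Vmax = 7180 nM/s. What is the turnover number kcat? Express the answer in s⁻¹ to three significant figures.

145 s⁻¹

kcat = Vmax/[E]total = 7180 nM/s / 49.4 nM = 145 s⁻¹.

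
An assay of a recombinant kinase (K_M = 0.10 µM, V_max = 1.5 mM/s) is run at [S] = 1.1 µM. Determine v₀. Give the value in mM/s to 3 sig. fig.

1.38 mM/s

v = Vmax·[S]/(Km + [S]) = 1.5 × 1.1 / (0.10 + 1.1)
  = 1.650 / 1.200 = 1.38 mM/s.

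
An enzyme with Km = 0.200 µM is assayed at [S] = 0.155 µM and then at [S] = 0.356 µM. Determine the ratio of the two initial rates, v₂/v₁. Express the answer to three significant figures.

The fractional saturations are [S]/(Km+[S]) = 0.155/0.3550 = 0.4366 and 0.356/0.5560 = 0.6403.
v₂/v₁ is just their ratio: 0.6403/0.4366 = 1.47.

1.47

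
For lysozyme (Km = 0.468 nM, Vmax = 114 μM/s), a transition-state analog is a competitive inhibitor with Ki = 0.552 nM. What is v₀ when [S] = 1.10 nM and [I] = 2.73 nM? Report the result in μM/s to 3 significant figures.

32.3 μM/s

With α = 1 + [I]/Ki = 1 + 2.73/0.552 = 5.946, the competitive rate law is v = Vmax[S] / (αKm + [S]).
v = 114×1.10 / (5.946×0.468 + 1.10) = 125.4/3.883 = 32.3 μM/s.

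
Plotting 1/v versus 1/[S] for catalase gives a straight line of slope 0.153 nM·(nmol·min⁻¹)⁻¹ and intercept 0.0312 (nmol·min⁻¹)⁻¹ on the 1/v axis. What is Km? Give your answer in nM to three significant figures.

4.90 nM

y-intercept = 1/Vmax ⇒ Vmax = 32.1 nmol·min⁻¹; slope = Km/Vmax ⇒ Km = slope × Vmax.
Km = 0.153 × 32.1 = 4.90 nM.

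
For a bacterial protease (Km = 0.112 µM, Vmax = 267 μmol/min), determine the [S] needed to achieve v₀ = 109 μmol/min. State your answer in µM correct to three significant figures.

0.0773 µM

Rearranging v = Vmax[S]/(Km+[S]) gives [S] = Km·v/(Vmax − v).
[S] = 0.112 × 109 / (267 − 109) = 12.21/158.0 = 0.0773 µM.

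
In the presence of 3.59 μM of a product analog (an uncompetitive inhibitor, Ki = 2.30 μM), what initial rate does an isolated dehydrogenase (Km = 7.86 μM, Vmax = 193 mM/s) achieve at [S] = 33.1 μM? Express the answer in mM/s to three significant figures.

With α = 1 + [I]/Ki = 1 + 3.59/2.30 = 2.561, the uncompetitive rate law is v = (Vmax/α)·[S] / (Km/α + [S]).
v = (193/2.561)×33.1 / (7.86/2.561 + 33.1) = 2495/36.17 = 69.0 mM/s.

69.0 mM/s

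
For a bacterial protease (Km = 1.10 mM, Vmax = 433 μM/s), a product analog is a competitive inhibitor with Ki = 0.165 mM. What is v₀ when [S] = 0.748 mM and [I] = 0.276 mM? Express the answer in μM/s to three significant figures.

87.8 μM/s

α = 1 + [I]/Ki = 1 + 0.276/0.165 = 2.673.
For a competitive inhibitor, Vmax is unchanged and the apparent Km becomes α·Km: Km,app = 2.94 mM, Vmax,app = 433 μM/s.
v = Vmax,app·[S]/(Km,app + [S]) = 433 × 0.748/(2.94 + 0.748) = 87.8 μM/s.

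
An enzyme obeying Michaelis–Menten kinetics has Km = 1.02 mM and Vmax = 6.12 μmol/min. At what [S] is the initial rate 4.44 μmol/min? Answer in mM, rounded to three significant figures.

The required fractional saturation is v/Vmax = 4.44/6.12 = 0.7255.
Then [S]/(Km+[S]) = 0.7255 ⇒ [S] = 1.02 × 0.7255/(1 − 0.7255) = 2.70 mM.

2.70 mM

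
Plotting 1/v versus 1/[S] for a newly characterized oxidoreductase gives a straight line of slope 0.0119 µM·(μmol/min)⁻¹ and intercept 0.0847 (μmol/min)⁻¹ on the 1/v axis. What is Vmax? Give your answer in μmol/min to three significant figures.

The y-intercept of a Lineweaver–Burk plot equals 1/Vmax, so Vmax = 1/0.0847 = 11.8 μmol/min.

11.8 μmol/min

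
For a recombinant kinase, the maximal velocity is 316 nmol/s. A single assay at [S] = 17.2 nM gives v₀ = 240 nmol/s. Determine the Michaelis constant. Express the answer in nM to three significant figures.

v/Vmax = 240/316 = 0.7595 = [S]/(Km+[S]).
So Km + [S] = [S]/0.7595 = 22.65 nM, giving Km = 22.65 − 17.2 = 5.45 nM.

5.45 nM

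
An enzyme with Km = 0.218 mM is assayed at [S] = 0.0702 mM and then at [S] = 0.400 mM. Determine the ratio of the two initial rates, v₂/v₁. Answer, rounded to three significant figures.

Since Vmax cancels, v₂/v₁ = [S]₂(Km+[S]₁) / [S]₁(Km+[S]₂).
= 0.400×(0.218+0.0702) / (0.0702×(0.218+0.400)) = 0.1153/0.04338 = 2.66.

2.66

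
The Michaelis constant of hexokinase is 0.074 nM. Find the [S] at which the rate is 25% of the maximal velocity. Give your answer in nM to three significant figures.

0.0247 nM

v/Vmax = [S]/(Km+[S]) = 0.25, so [S] = Km·0.25/(1 − 0.25) = 0.074 × 0.3333.
[S] = 0.0247 nM.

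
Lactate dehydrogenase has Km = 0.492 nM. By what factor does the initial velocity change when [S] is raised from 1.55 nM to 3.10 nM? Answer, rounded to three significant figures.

The fractional saturations are [S]/(Km+[S]) = 1.55/2.042 = 0.7591 and 3.10/3.592 = 0.8630.
v₂/v₁ is just their ratio: 0.8630/0.7591 = 1.14.

1.14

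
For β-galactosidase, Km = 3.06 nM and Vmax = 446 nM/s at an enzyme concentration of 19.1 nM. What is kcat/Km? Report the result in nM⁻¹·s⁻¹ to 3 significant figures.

kcat = Vmax/[E]total = 446/19.1 = 23.4 s⁻¹.
kcat/Km = 23.4/3.06 = 7.63 nM⁻¹·s⁻¹.

7.63 nM⁻¹·s⁻¹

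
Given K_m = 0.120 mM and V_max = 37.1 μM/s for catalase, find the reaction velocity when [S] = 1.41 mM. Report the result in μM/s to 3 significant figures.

34.2 μM/s

v = Vmax·[S]/(Km + [S]) = 37.1 × 1.41 / (0.120 + 1.41)
  = 52.31 / 1.530 = 34.2 μM/s.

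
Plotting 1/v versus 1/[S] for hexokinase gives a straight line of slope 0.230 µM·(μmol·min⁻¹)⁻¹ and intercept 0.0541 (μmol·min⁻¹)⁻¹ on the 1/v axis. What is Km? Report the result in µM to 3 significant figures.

4.25 µM

y-intercept = 1/Vmax ⇒ Vmax = 18.5 μmol·min⁻¹; slope = Km/Vmax ⇒ Km = slope × Vmax.
Km = 0.230 × 18.5 = 4.25 µM.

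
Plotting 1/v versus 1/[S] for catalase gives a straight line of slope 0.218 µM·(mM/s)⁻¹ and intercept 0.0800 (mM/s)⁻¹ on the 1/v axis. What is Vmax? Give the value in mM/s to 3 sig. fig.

12.5 mM/s

The y-intercept of a Lineweaver–Burk plot equals 1/Vmax, so Vmax = 1/0.0800 = 12.5 mM/s.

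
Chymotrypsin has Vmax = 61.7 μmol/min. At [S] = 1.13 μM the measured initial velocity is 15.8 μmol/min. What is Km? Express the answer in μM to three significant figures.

v/Vmax = 15.8/61.7 = 0.2561 = [S]/(Km+[S]).
So Km + [S] = [S]/0.2561 = 4.413 μM, giving Km = 4.413 − 1.13 = 3.28 μM.

3.28 μM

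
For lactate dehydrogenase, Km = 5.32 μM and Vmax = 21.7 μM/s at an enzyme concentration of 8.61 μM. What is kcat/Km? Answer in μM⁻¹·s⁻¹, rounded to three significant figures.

0.474 μM⁻¹·s⁻¹

kcat = Vmax/[E]total = 21.7/8.61 = 2.52 s⁻¹.
kcat/Km = 2.52/5.32 = 0.474 μM⁻¹·s⁻¹.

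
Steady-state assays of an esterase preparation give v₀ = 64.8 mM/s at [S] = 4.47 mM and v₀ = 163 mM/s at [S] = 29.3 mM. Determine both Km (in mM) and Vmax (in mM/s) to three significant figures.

From v = Vmax[S]/(Km+[S]), each point gives Vmax = v(Km+[S])/[S].
Equating: 64.8(Km+4.47)/4.47 = 163(Km+29.3)/29.3.
14.50·Km + 64.8 = 5.563·Km + 163, so (14.50 − 5.563)·Km = 163 − 64.8.
Km = 98.20/8.934 = 11.0 mM; then Vmax = 64.8(11.0+4.47)/4.47 = 224 mM/s.

Km = 11.0 mM; Vmax = 224 mM/s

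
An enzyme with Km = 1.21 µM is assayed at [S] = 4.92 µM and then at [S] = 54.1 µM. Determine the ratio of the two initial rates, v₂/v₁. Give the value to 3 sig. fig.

1.22

The fractional saturations are [S]/(Km+[S]) = 4.92/6.130 = 0.8026 and 54.1/55.31 = 0.9781.
v₂/v₁ is just their ratio: 0.9781/0.8026 = 1.22.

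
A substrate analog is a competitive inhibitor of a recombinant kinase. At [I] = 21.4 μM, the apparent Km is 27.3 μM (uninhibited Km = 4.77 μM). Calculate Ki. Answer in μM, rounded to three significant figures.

4.53 μM

Competitive: Km,app = α·Km with α = 1 + [I]/Ki.
α = Km,app/Km = 27.3/4.77 = 5.723.
Since α = 1 + [I]/Ki, [I]/Ki = 5.723 − 1 = 4.723 and Ki = 21.4/4.723 = 4.53 μM.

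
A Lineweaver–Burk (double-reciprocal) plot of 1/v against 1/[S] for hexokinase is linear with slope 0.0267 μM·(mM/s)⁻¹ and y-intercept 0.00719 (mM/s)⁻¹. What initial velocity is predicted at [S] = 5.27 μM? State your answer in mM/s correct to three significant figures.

The y-intercept is 1/Vmax, so Vmax = 1/0.00719 = 139 mM/s.
The slope is Km/Vmax, so Km = 0.0267 × 139 = 3.71 μM.
Then v = 139 × 5.27/(3.71 + 5.27) = 81.6 mM/s.

81.6 mM/s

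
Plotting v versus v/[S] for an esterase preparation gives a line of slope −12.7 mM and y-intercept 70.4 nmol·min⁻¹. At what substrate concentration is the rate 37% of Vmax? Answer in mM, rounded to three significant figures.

7.46 mM

The Eadie–Hofstee slope gives Km = 12.7 mM (slope = −Km).
v/Vmax = [S]/(Km+[S]) = 0.37 ⇒ [S] = Km·0.37/(1−0.37) = 12.7 × 0.5873 = 7.46 mM.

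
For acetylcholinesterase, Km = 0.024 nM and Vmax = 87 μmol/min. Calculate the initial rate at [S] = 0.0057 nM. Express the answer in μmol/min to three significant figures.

v = Vmax·[S]/(Km + [S]) = 87 × 0.0057 / (0.024 + 0.0057)
  = 0.4959 / 0.02970 = 16.7 μmol/min.

16.7 μmol/min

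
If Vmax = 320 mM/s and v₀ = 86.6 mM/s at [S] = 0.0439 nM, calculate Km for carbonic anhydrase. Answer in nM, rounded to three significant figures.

0.118 nM

v/Vmax = 86.6/320 = 0.2706 = [S]/(Km+[S]).
So Km + [S] = [S]/0.2706 = 0.1622 nM, giving Km = 0.1622 − 0.0439 = 0.118 nM.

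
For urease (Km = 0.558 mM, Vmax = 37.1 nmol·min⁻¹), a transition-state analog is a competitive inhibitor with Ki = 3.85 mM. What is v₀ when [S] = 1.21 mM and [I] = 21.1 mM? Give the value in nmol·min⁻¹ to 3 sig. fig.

With α = 1 + [I]/Ki = 1 + 21.1/3.85 = 6.481, the competitive rate law is v = Vmax[S] / (αKm + [S]).
v = 37.1×1.21 / (6.481×0.558 + 1.21) = 44.89/4.826 = 9.30 nmol·min⁻¹.

9.30 nmol·min⁻¹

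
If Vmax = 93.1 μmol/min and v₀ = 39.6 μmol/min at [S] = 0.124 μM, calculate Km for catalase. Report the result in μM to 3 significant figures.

From v = Vmax[S]/(Km+[S]), Km = [S](Vmax − v)/v.
Km = 0.124 × (93.1 − 39.6) / 39.6 = 6.634/39.6 = 0.168 μM.

0.168 μM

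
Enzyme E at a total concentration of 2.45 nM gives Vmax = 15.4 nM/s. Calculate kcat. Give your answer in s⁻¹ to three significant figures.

6.29 s⁻¹

kcat = Vmax/[E]total = 15.4 nM/s / 2.45 nM = 6.29 s⁻¹.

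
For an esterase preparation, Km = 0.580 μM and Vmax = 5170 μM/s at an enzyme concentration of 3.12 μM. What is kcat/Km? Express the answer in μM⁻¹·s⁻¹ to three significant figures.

2860 μM⁻¹·s⁻¹

kcat = Vmax/[E]total = 5170/3.12 = 1660 s⁻¹.
kcat/Km = 1660/0.580 = 2860 μM⁻¹·s⁻¹.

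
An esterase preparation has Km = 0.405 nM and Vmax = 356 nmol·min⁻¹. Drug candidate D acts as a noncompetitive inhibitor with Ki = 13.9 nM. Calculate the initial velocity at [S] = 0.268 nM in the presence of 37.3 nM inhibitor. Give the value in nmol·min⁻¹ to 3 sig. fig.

38.5 nmol·min⁻¹

With α = 1 + [I]/Ki = 1 + 37.3/13.9 = 3.683, the noncompetitive rate law is v = (Vmax/α)·[S] / (Km + [S]).
v = (356/3.683)×0.268 / (0.405 + 0.268) = 25.90/0.6730 = 38.5 nmol·min⁻¹.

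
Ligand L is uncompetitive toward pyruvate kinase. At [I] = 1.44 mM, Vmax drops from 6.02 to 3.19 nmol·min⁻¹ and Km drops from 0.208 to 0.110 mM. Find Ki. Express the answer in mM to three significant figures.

Uncompetitive: Vmax,app = Vmax/α (and Km,app = Km/α) with α = 1 + [I]/Ki.
α = Vmax/Vmax,app = 6.02/3.19 = 1.887.
Ki = [I]/(α − 1) = 1.44/0.8871 = 1.62 mM.

1.62 mM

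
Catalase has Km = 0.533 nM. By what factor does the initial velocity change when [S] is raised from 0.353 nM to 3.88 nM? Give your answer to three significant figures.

The fractional saturations are [S]/(Km+[S]) = 0.353/0.8860 = 0.3984 and 3.88/4.413 = 0.8792.
v₂/v₁ is just their ratio: 0.8792/0.3984 = 2.21.

2.21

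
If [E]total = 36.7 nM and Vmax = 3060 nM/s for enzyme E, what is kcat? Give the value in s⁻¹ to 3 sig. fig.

kcat = Vmax/[E]total = 3060 nM/s / 36.7 nM = 83.4 s⁻¹.

83.4 s⁻¹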